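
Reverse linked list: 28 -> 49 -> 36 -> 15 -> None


Step 1: curr=28, set curr.next=prev(None) | reversed so far: 28
Step 2: curr=49, set curr.next=prev(28) | reversed so far: 49 -> 28
Step 3: curr=36, set curr.next=prev(49) | reversed so far: 36 -> 49 -> 28
Step 4: curr=15, set curr.next=prev(36) | reversed so far: 15 -> 36 -> 49 -> 28

15 -> 36 -> 49 -> 28 -> None


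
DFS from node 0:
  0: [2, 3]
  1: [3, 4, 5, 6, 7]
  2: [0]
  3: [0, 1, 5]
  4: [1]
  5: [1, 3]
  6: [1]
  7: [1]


Visit 0, push [3, 2]
Visit 2, push []
Visit 3, push [5, 1]
Visit 1, push [7, 6, 5, 4]
Visit 4, push []
Visit 5, push []
Visit 6, push []
Visit 7, push []

DFS order: [0, 2, 3, 1, 4, 5, 6, 7]


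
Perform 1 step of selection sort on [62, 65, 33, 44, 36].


Initial: [62, 65, 33, 44, 36]
Step 1: min=33 at 2
  Swap: [33, 65, 62, 44, 36]

After 1 step: [33, 65, 62, 44, 36]


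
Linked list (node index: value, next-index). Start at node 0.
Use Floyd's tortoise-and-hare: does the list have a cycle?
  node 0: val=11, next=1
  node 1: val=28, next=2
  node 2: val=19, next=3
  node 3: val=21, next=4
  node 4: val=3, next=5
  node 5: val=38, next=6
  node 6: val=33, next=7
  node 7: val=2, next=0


Floyd's tortoise (slow, +1) and hare (fast, +2):
  init: slow=0, fast=0
  step 1: slow=1, fast=2
  step 2: slow=2, fast=4
  step 3: slow=3, fast=6
  step 4: slow=4, fast=0
  step 5: slow=5, fast=2
  step 6: slow=6, fast=4
  step 7: slow=7, fast=6
  step 8: slow=0, fast=0
  slow == fast at node 0: cycle detected

Cycle: yes


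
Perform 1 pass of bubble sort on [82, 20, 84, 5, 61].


Initial: [82, 20, 84, 5, 61]
Pass 1: [20, 82, 5, 61, 84] (3 swaps)

After 1 pass: [20, 82, 5, 61, 84]


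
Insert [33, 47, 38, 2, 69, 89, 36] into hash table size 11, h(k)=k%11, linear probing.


Insert 33: h=0 -> slot 0
Insert 47: h=3 -> slot 3
Insert 38: h=5 -> slot 5
Insert 2: h=2 -> slot 2
Insert 69: h=3, 1 probes -> slot 4
Insert 89: h=1 -> slot 1
Insert 36: h=3, 3 probes -> slot 6

Table: [33, 89, 2, 47, 69, 38, 36, None, None, None, None]


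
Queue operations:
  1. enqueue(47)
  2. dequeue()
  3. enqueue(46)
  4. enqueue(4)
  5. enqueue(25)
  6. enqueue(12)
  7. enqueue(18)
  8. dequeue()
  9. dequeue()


enqueue(47) -> [47]
dequeue()->47, []
enqueue(46) -> [46]
enqueue(4) -> [46, 4]
enqueue(25) -> [46, 4, 25]
enqueue(12) -> [46, 4, 25, 12]
enqueue(18) -> [46, 4, 25, 12, 18]
dequeue()->46, [4, 25, 12, 18]
dequeue()->4, [25, 12, 18]

Final queue: [25, 12, 18]


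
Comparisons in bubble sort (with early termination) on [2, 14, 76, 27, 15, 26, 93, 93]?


Algorithm: bubble sort (with early termination)
Input: [2, 14, 76, 27, 15, 26, 93, 93]
Sorted: [2, 14, 15, 26, 27, 76, 93, 93]

18


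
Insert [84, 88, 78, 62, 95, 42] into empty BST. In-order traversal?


Insert 84: root
Insert 88: R from 84
Insert 78: L from 84
Insert 62: L from 84 -> L from 78
Insert 95: R from 84 -> R from 88
Insert 42: L from 84 -> L from 78 -> L from 62

In-order: [42, 62, 78, 84, 88, 95]


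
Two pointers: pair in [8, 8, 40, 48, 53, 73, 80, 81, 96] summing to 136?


lo=0(8)+hi=8(96)=104
lo=1(8)+hi=8(96)=104
lo=2(40)+hi=8(96)=136

Yes: 40+96=136


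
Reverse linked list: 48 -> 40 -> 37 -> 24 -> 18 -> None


Step 1: curr=48, set curr.next=prev(None) | reversed so far: 48
Step 2: curr=40, set curr.next=prev(48) | reversed so far: 40 -> 48
Step 3: curr=37, set curr.next=prev(40) | reversed so far: 37 -> 40 -> 48
Step 4: curr=24, set curr.next=prev(37) | reversed so far: 24 -> 37 -> 40 -> 48
Step 5: curr=18, set curr.next=prev(24) | reversed so far: 18 -> 24 -> 37 -> 40 -> 48

18 -> 24 -> 37 -> 40 -> 48 -> None


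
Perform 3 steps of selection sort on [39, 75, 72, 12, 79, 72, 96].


Initial: [39, 75, 72, 12, 79, 72, 96]
Step 1: min=12 at 3
  Swap: [12, 75, 72, 39, 79, 72, 96]
Step 2: min=39 at 3
  Swap: [12, 39, 72, 75, 79, 72, 96]
Step 3: min=72 at 2
  Swap: [12, 39, 72, 75, 79, 72, 96]

After 3 steps: [12, 39, 72, 75, 79, 72, 96]


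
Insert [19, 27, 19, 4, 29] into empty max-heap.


Insert 19: [19]
Insert 27: [27, 19]
Insert 19: [27, 19, 19]
Insert 4: [27, 19, 19, 4]
Insert 29: [29, 27, 19, 4, 19]

Final heap: [29, 27, 19, 4, 19]


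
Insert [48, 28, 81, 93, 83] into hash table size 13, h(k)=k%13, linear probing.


Insert 48: h=9 -> slot 9
Insert 28: h=2 -> slot 2
Insert 81: h=3 -> slot 3
Insert 93: h=2, 2 probes -> slot 4
Insert 83: h=5 -> slot 5

Table: [None, None, 28, 81, 93, 83, None, None, None, 48, None, None, None]


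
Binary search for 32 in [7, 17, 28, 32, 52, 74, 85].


Step 1: lo=0, hi=6, mid=3, val=32

Found at index 3


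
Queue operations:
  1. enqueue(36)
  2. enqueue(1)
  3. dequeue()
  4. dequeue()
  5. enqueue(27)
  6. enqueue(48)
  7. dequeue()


enqueue(36) -> [36]
enqueue(1) -> [36, 1]
dequeue()->36, [1]
dequeue()->1, []
enqueue(27) -> [27]
enqueue(48) -> [27, 48]
dequeue()->27, [48]

Final queue: [48]


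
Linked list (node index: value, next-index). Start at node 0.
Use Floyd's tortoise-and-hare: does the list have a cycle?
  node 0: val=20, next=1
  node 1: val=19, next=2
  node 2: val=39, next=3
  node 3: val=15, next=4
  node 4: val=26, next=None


Floyd's tortoise (slow, +1) and hare (fast, +2):
  init: slow=0, fast=0
  step 1: slow=1, fast=2
  step 2: slow=2, fast=4
  step 3: fast -> None, no cycle

Cycle: no


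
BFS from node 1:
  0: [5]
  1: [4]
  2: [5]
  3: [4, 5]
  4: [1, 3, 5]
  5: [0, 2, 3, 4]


Visit 1, enqueue [4]
Visit 4, enqueue [3, 5]
Visit 3, enqueue []
Visit 5, enqueue [0, 2]
Visit 0, enqueue []
Visit 2, enqueue []

BFS order: [1, 4, 3, 5, 0, 2]


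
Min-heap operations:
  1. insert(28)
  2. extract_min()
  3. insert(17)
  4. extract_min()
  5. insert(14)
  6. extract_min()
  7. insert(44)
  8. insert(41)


insert(28) -> [28]
extract_min()->28, []
insert(17) -> [17]
extract_min()->17, []
insert(14) -> [14]
extract_min()->14, []
insert(44) -> [44]
insert(41) -> [41, 44]

Final heap: [41, 44]


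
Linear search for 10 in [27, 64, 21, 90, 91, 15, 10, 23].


i=0: 27!=10
i=1: 64!=10
i=2: 21!=10
i=3: 90!=10
i=4: 91!=10
i=5: 15!=10
i=6: 10==10 found!

Found at 6, 7 comps


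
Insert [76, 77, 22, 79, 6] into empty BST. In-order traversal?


Insert 76: root
Insert 77: R from 76
Insert 22: L from 76
Insert 79: R from 76 -> R from 77
Insert 6: L from 76 -> L from 22

In-order: [6, 22, 76, 77, 79]


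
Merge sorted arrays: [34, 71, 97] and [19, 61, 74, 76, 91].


Take 19 from B
Take 34 from A
Take 61 from B
Take 71 from A
Take 74 from B
Take 76 from B
Take 91 from B

Merged: [19, 34, 61, 71, 74, 76, 91, 97]


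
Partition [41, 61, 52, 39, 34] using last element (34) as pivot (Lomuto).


Pivot: 34
Place pivot at 0: [34, 61, 52, 39, 41]

Partitioned: [34, 61, 52, 39, 41]


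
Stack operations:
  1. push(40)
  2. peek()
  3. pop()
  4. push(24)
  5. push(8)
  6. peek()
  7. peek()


push(40) -> [40]
peek()->40
pop()->40, []
push(24) -> [24]
push(8) -> [24, 8]
peek()->8
peek()->8

Final stack: [24, 8]


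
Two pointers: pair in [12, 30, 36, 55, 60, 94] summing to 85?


lo=0(12)+hi=5(94)=106
lo=0(12)+hi=4(60)=72
lo=1(30)+hi=4(60)=90
lo=1(30)+hi=3(55)=85

Yes: 30+55=85


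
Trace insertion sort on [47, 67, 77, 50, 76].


Initial: [47, 67, 77, 50, 76]
Insert 67: [47, 67, 77, 50, 76]
Insert 77: [47, 67, 77, 50, 76]
Insert 50: [47, 50, 67, 77, 76]
Insert 76: [47, 50, 67, 76, 77]

Sorted: [47, 50, 67, 76, 77]


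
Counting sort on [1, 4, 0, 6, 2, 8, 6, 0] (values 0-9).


Input: [1, 4, 0, 6, 2, 8, 6, 0]
Counts: [2, 1, 1, 0, 1, 0, 2, 0, 1, 0]

Sorted: [0, 0, 1, 2, 4, 6, 6, 8]


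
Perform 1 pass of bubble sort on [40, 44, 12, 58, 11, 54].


Initial: [40, 44, 12, 58, 11, 54]
Pass 1: [40, 12, 44, 11, 54, 58] (3 swaps)

After 1 pass: [40, 12, 44, 11, 54, 58]


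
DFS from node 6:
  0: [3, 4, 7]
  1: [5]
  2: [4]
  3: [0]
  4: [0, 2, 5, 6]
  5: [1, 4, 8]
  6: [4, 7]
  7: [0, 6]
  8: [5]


Visit 6, push [7, 4]
Visit 4, push [5, 2, 0]
Visit 0, push [7, 3]
Visit 3, push []
Visit 7, push []
Visit 2, push []
Visit 5, push [8, 1]
Visit 1, push []
Visit 8, push []

DFS order: [6, 4, 0, 3, 7, 2, 5, 1, 8]


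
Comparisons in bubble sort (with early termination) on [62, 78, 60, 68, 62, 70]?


Algorithm: bubble sort (with early termination)
Input: [62, 78, 60, 68, 62, 70]
Sorted: [60, 62, 62, 68, 70, 78]

12


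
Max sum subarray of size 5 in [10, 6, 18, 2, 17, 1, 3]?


[0:5]: 53
[1:6]: 44
[2:7]: 41

Max: 53 at [0:5]


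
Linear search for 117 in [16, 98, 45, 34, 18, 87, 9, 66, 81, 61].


i=0: 16!=117
i=1: 98!=117
i=2: 45!=117
i=3: 34!=117
i=4: 18!=117
i=5: 87!=117
i=6: 9!=117
i=7: 66!=117
i=8: 81!=117
i=9: 61!=117

Not found, 10 comps


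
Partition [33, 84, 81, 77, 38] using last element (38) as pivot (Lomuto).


Pivot: 38
  33 <= 38: advance i (no swap)
Place pivot at 1: [33, 38, 81, 77, 84]

Partitioned: [33, 38, 81, 77, 84]


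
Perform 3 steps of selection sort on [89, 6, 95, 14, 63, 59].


Initial: [89, 6, 95, 14, 63, 59]
Step 1: min=6 at 1
  Swap: [6, 89, 95, 14, 63, 59]
Step 2: min=14 at 3
  Swap: [6, 14, 95, 89, 63, 59]
Step 3: min=59 at 5
  Swap: [6, 14, 59, 89, 63, 95]

After 3 steps: [6, 14, 59, 89, 63, 95]


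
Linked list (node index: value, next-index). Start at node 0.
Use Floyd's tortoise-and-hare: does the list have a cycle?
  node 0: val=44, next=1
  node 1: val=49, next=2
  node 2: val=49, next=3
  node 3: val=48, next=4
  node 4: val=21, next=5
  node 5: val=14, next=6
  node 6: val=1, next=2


Floyd's tortoise (slow, +1) and hare (fast, +2):
  init: slow=0, fast=0
  step 1: slow=1, fast=2
  step 2: slow=2, fast=4
  step 3: slow=3, fast=6
  step 4: slow=4, fast=3
  step 5: slow=5, fast=5
  slow == fast at node 5: cycle detected

Cycle: yes


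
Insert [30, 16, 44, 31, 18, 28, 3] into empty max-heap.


Insert 30: [30]
Insert 16: [30, 16]
Insert 44: [44, 16, 30]
Insert 31: [44, 31, 30, 16]
Insert 18: [44, 31, 30, 16, 18]
Insert 28: [44, 31, 30, 16, 18, 28]
Insert 3: [44, 31, 30, 16, 18, 28, 3]

Final heap: [44, 31, 30, 16, 18, 28, 3]


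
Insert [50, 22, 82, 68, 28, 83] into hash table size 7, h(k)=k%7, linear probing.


Insert 50: h=1 -> slot 1
Insert 22: h=1, 1 probes -> slot 2
Insert 82: h=5 -> slot 5
Insert 68: h=5, 1 probes -> slot 6
Insert 28: h=0 -> slot 0
Insert 83: h=6, 4 probes -> slot 3

Table: [28, 50, 22, 83, None, 82, 68]


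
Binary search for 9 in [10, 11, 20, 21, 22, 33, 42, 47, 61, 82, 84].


Step 1: lo=0, hi=10, mid=5, val=33
Step 2: lo=0, hi=4, mid=2, val=20
Step 3: lo=0, hi=1, mid=0, val=10

Not found


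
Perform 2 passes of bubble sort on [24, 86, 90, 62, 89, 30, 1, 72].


Initial: [24, 86, 90, 62, 89, 30, 1, 72]
Pass 1: [24, 86, 62, 89, 30, 1, 72, 90] (5 swaps)
Pass 2: [24, 62, 86, 30, 1, 72, 89, 90] (4 swaps)

After 2 passes: [24, 62, 86, 30, 1, 72, 89, 90]


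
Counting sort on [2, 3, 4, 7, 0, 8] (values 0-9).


Input: [2, 3, 4, 7, 0, 8]
Counts: [1, 0, 1, 1, 1, 0, 0, 1, 1, 0]

Sorted: [0, 2, 3, 4, 7, 8]


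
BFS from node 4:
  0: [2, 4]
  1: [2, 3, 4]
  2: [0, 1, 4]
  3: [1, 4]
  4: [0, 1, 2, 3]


Visit 4, enqueue [0, 1, 2, 3]
Visit 0, enqueue []
Visit 1, enqueue []
Visit 2, enqueue []
Visit 3, enqueue []

BFS order: [4, 0, 1, 2, 3]


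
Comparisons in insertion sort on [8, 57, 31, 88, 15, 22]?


Algorithm: insertion sort
Input: [8, 57, 31, 88, 15, 22]
Sorted: [8, 15, 22, 31, 57, 88]

12


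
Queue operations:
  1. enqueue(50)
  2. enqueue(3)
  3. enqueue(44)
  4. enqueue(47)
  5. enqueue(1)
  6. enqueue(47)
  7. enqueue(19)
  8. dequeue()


enqueue(50) -> [50]
enqueue(3) -> [50, 3]
enqueue(44) -> [50, 3, 44]
enqueue(47) -> [50, 3, 44, 47]
enqueue(1) -> [50, 3, 44, 47, 1]
enqueue(47) -> [50, 3, 44, 47, 1, 47]
enqueue(19) -> [50, 3, 44, 47, 1, 47, 19]
dequeue()->50, [3, 44, 47, 1, 47, 19]

Final queue: [3, 44, 47, 1, 47, 19]


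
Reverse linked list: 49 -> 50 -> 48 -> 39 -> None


Step 1: curr=49, set curr.next=prev(None) | reversed so far: 49
Step 2: curr=50, set curr.next=prev(49) | reversed so far: 50 -> 49
Step 3: curr=48, set curr.next=prev(50) | reversed so far: 48 -> 50 -> 49
Step 4: curr=39, set curr.next=prev(48) | reversed so far: 39 -> 48 -> 50 -> 49

39 -> 48 -> 50 -> 49 -> None


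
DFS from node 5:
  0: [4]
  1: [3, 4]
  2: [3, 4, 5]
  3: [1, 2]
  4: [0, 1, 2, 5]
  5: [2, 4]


Visit 5, push [4, 2]
Visit 2, push [4, 3]
Visit 3, push [1]
Visit 1, push [4]
Visit 4, push [0]
Visit 0, push []

DFS order: [5, 2, 3, 1, 4, 0]


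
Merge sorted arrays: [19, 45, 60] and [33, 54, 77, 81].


Take 19 from A
Take 33 from B
Take 45 from A
Take 54 from B
Take 60 from A

Merged: [19, 33, 45, 54, 60, 77, 81]


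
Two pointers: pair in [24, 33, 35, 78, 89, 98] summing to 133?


lo=0(24)+hi=5(98)=122
lo=1(33)+hi=5(98)=131
lo=2(35)+hi=5(98)=133

Yes: 35+98=133


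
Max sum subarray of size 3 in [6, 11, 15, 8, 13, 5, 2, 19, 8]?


[0:3]: 32
[1:4]: 34
[2:5]: 36
[3:6]: 26
[4:7]: 20
[5:8]: 26
[6:9]: 29

Max: 36 at [2:5]


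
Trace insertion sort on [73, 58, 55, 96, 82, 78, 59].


Initial: [73, 58, 55, 96, 82, 78, 59]
Insert 58: [58, 73, 55, 96, 82, 78, 59]
Insert 55: [55, 58, 73, 96, 82, 78, 59]
Insert 96: [55, 58, 73, 96, 82, 78, 59]
Insert 82: [55, 58, 73, 82, 96, 78, 59]
Insert 78: [55, 58, 73, 78, 82, 96, 59]
Insert 59: [55, 58, 59, 73, 78, 82, 96]

Sorted: [55, 58, 59, 73, 78, 82, 96]


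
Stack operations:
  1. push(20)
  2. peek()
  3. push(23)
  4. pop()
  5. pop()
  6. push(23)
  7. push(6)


push(20) -> [20]
peek()->20
push(23) -> [20, 23]
pop()->23, [20]
pop()->20, []
push(23) -> [23]
push(6) -> [23, 6]

Final stack: [23, 6]


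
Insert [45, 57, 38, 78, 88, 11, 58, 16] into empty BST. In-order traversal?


Insert 45: root
Insert 57: R from 45
Insert 38: L from 45
Insert 78: R from 45 -> R from 57
Insert 88: R from 45 -> R from 57 -> R from 78
Insert 11: L from 45 -> L from 38
Insert 58: R from 45 -> R from 57 -> L from 78
Insert 16: L from 45 -> L from 38 -> R from 11

In-order: [11, 16, 38, 45, 57, 58, 78, 88]


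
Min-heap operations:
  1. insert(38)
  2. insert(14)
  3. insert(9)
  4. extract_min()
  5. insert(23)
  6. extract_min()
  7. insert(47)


insert(38) -> [38]
insert(14) -> [14, 38]
insert(9) -> [9, 38, 14]
extract_min()->9, [14, 38]
insert(23) -> [14, 38, 23]
extract_min()->14, [23, 38]
insert(47) -> [23, 38, 47]

Final heap: [23, 38, 47]


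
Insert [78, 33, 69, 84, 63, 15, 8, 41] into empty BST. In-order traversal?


Insert 78: root
Insert 33: L from 78
Insert 69: L from 78 -> R from 33
Insert 84: R from 78
Insert 63: L from 78 -> R from 33 -> L from 69
Insert 15: L from 78 -> L from 33
Insert 8: L from 78 -> L from 33 -> L from 15
Insert 41: L from 78 -> R from 33 -> L from 69 -> L from 63

In-order: [8, 15, 33, 41, 63, 69, 78, 84]


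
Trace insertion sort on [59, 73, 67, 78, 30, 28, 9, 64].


Initial: [59, 73, 67, 78, 30, 28, 9, 64]
Insert 73: [59, 73, 67, 78, 30, 28, 9, 64]
Insert 67: [59, 67, 73, 78, 30, 28, 9, 64]
Insert 78: [59, 67, 73, 78, 30, 28, 9, 64]
Insert 30: [30, 59, 67, 73, 78, 28, 9, 64]
Insert 28: [28, 30, 59, 67, 73, 78, 9, 64]
Insert 9: [9, 28, 30, 59, 67, 73, 78, 64]
Insert 64: [9, 28, 30, 59, 64, 67, 73, 78]

Sorted: [9, 28, 30, 59, 64, 67, 73, 78]


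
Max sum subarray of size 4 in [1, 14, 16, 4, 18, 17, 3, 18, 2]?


[0:4]: 35
[1:5]: 52
[2:6]: 55
[3:7]: 42
[4:8]: 56
[5:9]: 40

Max: 56 at [4:8]


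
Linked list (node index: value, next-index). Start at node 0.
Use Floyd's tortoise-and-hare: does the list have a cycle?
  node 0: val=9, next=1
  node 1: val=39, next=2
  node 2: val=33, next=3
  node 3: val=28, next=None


Floyd's tortoise (slow, +1) and hare (fast, +2):
  init: slow=0, fast=0
  step 1: slow=1, fast=2
  step 2: fast 2->3->None, no cycle

Cycle: no


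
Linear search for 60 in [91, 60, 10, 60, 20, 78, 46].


i=0: 91!=60
i=1: 60==60 found!

Found at 1, 2 comps


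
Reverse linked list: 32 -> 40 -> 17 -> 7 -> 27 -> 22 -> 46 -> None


Step 1: curr=32, set curr.next=prev(None) | reversed so far: 32
Step 2: curr=40, set curr.next=prev(32) | reversed so far: 40 -> 32
Step 3: curr=17, set curr.next=prev(40) | reversed so far: 17 -> 40 -> 32
Step 4: curr=7, set curr.next=prev(17) | reversed so far: 7 -> 17 -> 40 -> 32
Step 5: curr=27, set curr.next=prev(7) | reversed so far: 27 -> 7 -> 17 -> 40 -> 32
Step 6: curr=22, set curr.next=prev(27) | reversed so far: 22 -> 27 -> 7 -> 17 -> 40 -> 32
Step 7: curr=46, set curr.next=prev(22) | reversed so far: 46 -> 22 -> 27 -> 7 -> 17 -> 40 -> 32

46 -> 22 -> 27 -> 7 -> 17 -> 40 -> 32 -> None


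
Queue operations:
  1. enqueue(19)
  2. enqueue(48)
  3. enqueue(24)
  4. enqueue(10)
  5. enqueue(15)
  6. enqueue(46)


enqueue(19) -> [19]
enqueue(48) -> [19, 48]
enqueue(24) -> [19, 48, 24]
enqueue(10) -> [19, 48, 24, 10]
enqueue(15) -> [19, 48, 24, 10, 15]
enqueue(46) -> [19, 48, 24, 10, 15, 46]

Final queue: [19, 48, 24, 10, 15, 46]


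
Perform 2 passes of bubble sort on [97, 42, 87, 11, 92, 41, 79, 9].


Initial: [97, 42, 87, 11, 92, 41, 79, 9]
Pass 1: [42, 87, 11, 92, 41, 79, 9, 97] (7 swaps)
Pass 2: [42, 11, 87, 41, 79, 9, 92, 97] (4 swaps)

After 2 passes: [42, 11, 87, 41, 79, 9, 92, 97]


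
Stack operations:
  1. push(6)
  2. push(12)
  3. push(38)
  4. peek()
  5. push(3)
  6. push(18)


push(6) -> [6]
push(12) -> [6, 12]
push(38) -> [6, 12, 38]
peek()->38
push(3) -> [6, 12, 38, 3]
push(18) -> [6, 12, 38, 3, 18]

Final stack: [6, 12, 38, 3, 18]


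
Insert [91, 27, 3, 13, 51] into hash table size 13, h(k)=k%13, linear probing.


Insert 91: h=0 -> slot 0
Insert 27: h=1 -> slot 1
Insert 3: h=3 -> slot 3
Insert 13: h=0, 2 probes -> slot 2
Insert 51: h=12 -> slot 12

Table: [91, 27, 13, 3, None, None, None, None, None, None, None, None, 51]


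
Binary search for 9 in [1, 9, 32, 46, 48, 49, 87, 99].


Step 1: lo=0, hi=7, mid=3, val=46
Step 2: lo=0, hi=2, mid=1, val=9

Found at index 1


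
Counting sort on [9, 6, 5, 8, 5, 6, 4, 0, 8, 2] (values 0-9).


Input: [9, 6, 5, 8, 5, 6, 4, 0, 8, 2]
Counts: [1, 0, 1, 0, 1, 2, 2, 0, 2, 1]

Sorted: [0, 2, 4, 5, 5, 6, 6, 8, 8, 9]


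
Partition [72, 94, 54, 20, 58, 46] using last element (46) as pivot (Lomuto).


Pivot: 46
  20 <= 46: swap -> [20, 94, 54, 72, 58, 46]
Place pivot at 1: [20, 46, 54, 72, 58, 94]

Partitioned: [20, 46, 54, 72, 58, 94]


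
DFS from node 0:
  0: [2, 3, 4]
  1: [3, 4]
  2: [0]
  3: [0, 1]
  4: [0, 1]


Visit 0, push [4, 3, 2]
Visit 2, push []
Visit 3, push [1]
Visit 1, push [4]
Visit 4, push []

DFS order: [0, 2, 3, 1, 4]


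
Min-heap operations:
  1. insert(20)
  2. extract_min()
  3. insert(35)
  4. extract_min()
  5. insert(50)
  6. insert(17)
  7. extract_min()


insert(20) -> [20]
extract_min()->20, []
insert(35) -> [35]
extract_min()->35, []
insert(50) -> [50]
insert(17) -> [17, 50]
extract_min()->17, [50]

Final heap: [50]


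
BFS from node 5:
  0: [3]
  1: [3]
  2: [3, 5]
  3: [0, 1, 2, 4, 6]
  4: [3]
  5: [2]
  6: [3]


Visit 5, enqueue [2]
Visit 2, enqueue [3]
Visit 3, enqueue [0, 1, 4, 6]
Visit 0, enqueue []
Visit 1, enqueue []
Visit 4, enqueue []
Visit 6, enqueue []

BFS order: [5, 2, 3, 0, 1, 4, 6]


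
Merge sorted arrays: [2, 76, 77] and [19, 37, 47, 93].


Take 2 from A
Take 19 from B
Take 37 from B
Take 47 from B
Take 76 from A
Take 77 from A

Merged: [2, 19, 37, 47, 76, 77, 93]


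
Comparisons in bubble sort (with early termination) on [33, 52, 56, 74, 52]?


Algorithm: bubble sort (with early termination)
Input: [33, 52, 56, 74, 52]
Sorted: [33, 52, 52, 56, 74]

9


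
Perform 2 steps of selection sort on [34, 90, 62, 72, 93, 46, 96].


Initial: [34, 90, 62, 72, 93, 46, 96]
Step 1: min=34 at 0
  Swap: [34, 90, 62, 72, 93, 46, 96]
Step 2: min=46 at 5
  Swap: [34, 46, 62, 72, 93, 90, 96]

After 2 steps: [34, 46, 62, 72, 93, 90, 96]


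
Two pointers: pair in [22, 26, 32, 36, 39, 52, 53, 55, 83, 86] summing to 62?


lo=0(22)+hi=9(86)=108
lo=0(22)+hi=8(83)=105
lo=0(22)+hi=7(55)=77
lo=0(22)+hi=6(53)=75
lo=0(22)+hi=5(52)=74
lo=0(22)+hi=4(39)=61
lo=1(26)+hi=4(39)=65
lo=1(26)+hi=3(36)=62

Yes: 26+36=62


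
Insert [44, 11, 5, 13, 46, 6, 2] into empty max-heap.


Insert 44: [44]
Insert 11: [44, 11]
Insert 5: [44, 11, 5]
Insert 13: [44, 13, 5, 11]
Insert 46: [46, 44, 5, 11, 13]
Insert 6: [46, 44, 6, 11, 13, 5]
Insert 2: [46, 44, 6, 11, 13, 5, 2]

Final heap: [46, 44, 6, 11, 13, 5, 2]


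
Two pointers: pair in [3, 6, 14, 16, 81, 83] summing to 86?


lo=0(3)+hi=5(83)=86

Yes: 3+83=86


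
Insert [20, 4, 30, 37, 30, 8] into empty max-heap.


Insert 20: [20]
Insert 4: [20, 4]
Insert 30: [30, 4, 20]
Insert 37: [37, 30, 20, 4]
Insert 30: [37, 30, 20, 4, 30]
Insert 8: [37, 30, 20, 4, 30, 8]

Final heap: [37, 30, 20, 4, 30, 8]


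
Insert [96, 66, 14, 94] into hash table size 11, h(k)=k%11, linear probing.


Insert 96: h=8 -> slot 8
Insert 66: h=0 -> slot 0
Insert 14: h=3 -> slot 3
Insert 94: h=6 -> slot 6

Table: [66, None, None, 14, None, None, 94, None, 96, None, None]


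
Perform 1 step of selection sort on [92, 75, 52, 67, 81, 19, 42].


Initial: [92, 75, 52, 67, 81, 19, 42]
Step 1: min=19 at 5
  Swap: [19, 75, 52, 67, 81, 92, 42]

After 1 step: [19, 75, 52, 67, 81, 92, 42]


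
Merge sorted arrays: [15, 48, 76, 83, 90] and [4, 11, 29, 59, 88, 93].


Take 4 from B
Take 11 from B
Take 15 from A
Take 29 from B
Take 48 from A
Take 59 from B
Take 76 from A
Take 83 from A
Take 88 from B
Take 90 from A

Merged: [4, 11, 15, 29, 48, 59, 76, 83, 88, 90, 93]


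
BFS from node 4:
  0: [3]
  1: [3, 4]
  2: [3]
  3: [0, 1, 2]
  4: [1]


Visit 4, enqueue [1]
Visit 1, enqueue [3]
Visit 3, enqueue [0, 2]
Visit 0, enqueue []
Visit 2, enqueue []

BFS order: [4, 1, 3, 0, 2]


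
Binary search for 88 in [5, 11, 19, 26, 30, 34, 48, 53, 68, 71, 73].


Step 1: lo=0, hi=10, mid=5, val=34
Step 2: lo=6, hi=10, mid=8, val=68
Step 3: lo=9, hi=10, mid=9, val=71
Step 4: lo=10, hi=10, mid=10, val=73

Not found


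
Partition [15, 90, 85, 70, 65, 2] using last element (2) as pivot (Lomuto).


Pivot: 2
Place pivot at 0: [2, 90, 85, 70, 65, 15]

Partitioned: [2, 90, 85, 70, 65, 15]


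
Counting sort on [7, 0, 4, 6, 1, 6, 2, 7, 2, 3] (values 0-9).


Input: [7, 0, 4, 6, 1, 6, 2, 7, 2, 3]
Counts: [1, 1, 2, 1, 1, 0, 2, 2, 0, 0]

Sorted: [0, 1, 2, 2, 3, 4, 6, 6, 7, 7]


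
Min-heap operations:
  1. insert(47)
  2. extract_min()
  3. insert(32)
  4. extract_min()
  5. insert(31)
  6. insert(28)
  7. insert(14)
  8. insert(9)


insert(47) -> [47]
extract_min()->47, []
insert(32) -> [32]
extract_min()->32, []
insert(31) -> [31]
insert(28) -> [28, 31]
insert(14) -> [14, 31, 28]
insert(9) -> [9, 14, 28, 31]

Final heap: [9, 14, 28, 31]


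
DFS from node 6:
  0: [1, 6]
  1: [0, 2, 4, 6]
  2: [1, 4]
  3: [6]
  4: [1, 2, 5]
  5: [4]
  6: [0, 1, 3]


Visit 6, push [3, 1, 0]
Visit 0, push [1]
Visit 1, push [4, 2]
Visit 2, push [4]
Visit 4, push [5]
Visit 5, push []
Visit 3, push []

DFS order: [6, 0, 1, 2, 4, 5, 3]


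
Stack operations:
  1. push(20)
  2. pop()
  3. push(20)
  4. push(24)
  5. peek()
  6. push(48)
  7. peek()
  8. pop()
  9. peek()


push(20) -> [20]
pop()->20, []
push(20) -> [20]
push(24) -> [20, 24]
peek()->24
push(48) -> [20, 24, 48]
peek()->48
pop()->48, [20, 24]
peek()->24

Final stack: [20, 24]


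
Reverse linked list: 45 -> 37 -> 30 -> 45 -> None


Step 1: curr=45, set curr.next=prev(None) | reversed so far: 45
Step 2: curr=37, set curr.next=prev(45) | reversed so far: 37 -> 45
Step 3: curr=30, set curr.next=prev(37) | reversed so far: 30 -> 37 -> 45
Step 4: curr=45, set curr.next=prev(30) | reversed so far: 45 -> 30 -> 37 -> 45

45 -> 30 -> 37 -> 45 -> None


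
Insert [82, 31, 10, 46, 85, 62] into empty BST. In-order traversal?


Insert 82: root
Insert 31: L from 82
Insert 10: L from 82 -> L from 31
Insert 46: L from 82 -> R from 31
Insert 85: R from 82
Insert 62: L from 82 -> R from 31 -> R from 46

In-order: [10, 31, 46, 62, 82, 85]


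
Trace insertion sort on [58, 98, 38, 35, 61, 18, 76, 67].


Initial: [58, 98, 38, 35, 61, 18, 76, 67]
Insert 98: [58, 98, 38, 35, 61, 18, 76, 67]
Insert 38: [38, 58, 98, 35, 61, 18, 76, 67]
Insert 35: [35, 38, 58, 98, 61, 18, 76, 67]
Insert 61: [35, 38, 58, 61, 98, 18, 76, 67]
Insert 18: [18, 35, 38, 58, 61, 98, 76, 67]
Insert 76: [18, 35, 38, 58, 61, 76, 98, 67]
Insert 67: [18, 35, 38, 58, 61, 67, 76, 98]

Sorted: [18, 35, 38, 58, 61, 67, 76, 98]


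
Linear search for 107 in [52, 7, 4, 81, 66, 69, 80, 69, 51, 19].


i=0: 52!=107
i=1: 7!=107
i=2: 4!=107
i=3: 81!=107
i=4: 66!=107
i=5: 69!=107
i=6: 80!=107
i=7: 69!=107
i=8: 51!=107
i=9: 19!=107

Not found, 10 comps


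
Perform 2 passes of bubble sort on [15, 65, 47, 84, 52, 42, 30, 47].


Initial: [15, 65, 47, 84, 52, 42, 30, 47]
Pass 1: [15, 47, 65, 52, 42, 30, 47, 84] (5 swaps)
Pass 2: [15, 47, 52, 42, 30, 47, 65, 84] (4 swaps)

After 2 passes: [15, 47, 52, 42, 30, 47, 65, 84]


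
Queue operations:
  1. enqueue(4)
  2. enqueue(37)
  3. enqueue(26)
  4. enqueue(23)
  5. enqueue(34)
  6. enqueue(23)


enqueue(4) -> [4]
enqueue(37) -> [4, 37]
enqueue(26) -> [4, 37, 26]
enqueue(23) -> [4, 37, 26, 23]
enqueue(34) -> [4, 37, 26, 23, 34]
enqueue(23) -> [4, 37, 26, 23, 34, 23]

Final queue: [4, 37, 26, 23, 34, 23]


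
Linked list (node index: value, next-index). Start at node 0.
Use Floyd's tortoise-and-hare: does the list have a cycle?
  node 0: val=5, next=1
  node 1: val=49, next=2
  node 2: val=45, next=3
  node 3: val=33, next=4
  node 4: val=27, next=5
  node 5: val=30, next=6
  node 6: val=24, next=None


Floyd's tortoise (slow, +1) and hare (fast, +2):
  init: slow=0, fast=0
  step 1: slow=1, fast=2
  step 2: slow=2, fast=4
  step 3: slow=3, fast=6
  step 4: fast -> None, no cycle

Cycle: no


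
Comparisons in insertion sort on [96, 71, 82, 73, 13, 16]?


Algorithm: insertion sort
Input: [96, 71, 82, 73, 13, 16]
Sorted: [13, 16, 71, 73, 82, 96]

15


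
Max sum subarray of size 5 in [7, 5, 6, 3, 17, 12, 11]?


[0:5]: 38
[1:6]: 43
[2:7]: 49

Max: 49 at [2:7]


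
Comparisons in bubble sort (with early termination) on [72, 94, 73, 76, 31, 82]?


Algorithm: bubble sort (with early termination)
Input: [72, 94, 73, 76, 31, 82]
Sorted: [31, 72, 73, 76, 82, 94]

15


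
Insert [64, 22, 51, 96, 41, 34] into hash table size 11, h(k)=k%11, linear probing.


Insert 64: h=9 -> slot 9
Insert 22: h=0 -> slot 0
Insert 51: h=7 -> slot 7
Insert 96: h=8 -> slot 8
Insert 41: h=8, 2 probes -> slot 10
Insert 34: h=1 -> slot 1

Table: [22, 34, None, None, None, None, None, 51, 96, 64, 41]


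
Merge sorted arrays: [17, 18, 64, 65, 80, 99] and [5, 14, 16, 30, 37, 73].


Take 5 from B
Take 14 from B
Take 16 from B
Take 17 from A
Take 18 from A
Take 30 from B
Take 37 from B
Take 64 from A
Take 65 from A
Take 73 from B

Merged: [5, 14, 16, 17, 18, 30, 37, 64, 65, 73, 80, 99]


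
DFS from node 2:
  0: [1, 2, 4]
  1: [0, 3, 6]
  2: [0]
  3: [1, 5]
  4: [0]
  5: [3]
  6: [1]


Visit 2, push [0]
Visit 0, push [4, 1]
Visit 1, push [6, 3]
Visit 3, push [5]
Visit 5, push []
Visit 6, push []
Visit 4, push []

DFS order: [2, 0, 1, 3, 5, 6, 4]


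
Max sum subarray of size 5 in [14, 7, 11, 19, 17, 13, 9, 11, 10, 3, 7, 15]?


[0:5]: 68
[1:6]: 67
[2:7]: 69
[3:8]: 69
[4:9]: 60
[5:10]: 46
[6:11]: 40
[7:12]: 46

Max: 69 at [2:7]


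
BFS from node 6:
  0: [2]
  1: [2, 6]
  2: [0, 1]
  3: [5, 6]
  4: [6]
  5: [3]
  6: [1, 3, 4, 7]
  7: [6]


Visit 6, enqueue [1, 3, 4, 7]
Visit 1, enqueue [2]
Visit 3, enqueue [5]
Visit 4, enqueue []
Visit 7, enqueue []
Visit 2, enqueue [0]
Visit 5, enqueue []
Visit 0, enqueue []

BFS order: [6, 1, 3, 4, 7, 2, 5, 0]


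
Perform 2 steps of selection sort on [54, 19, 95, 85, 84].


Initial: [54, 19, 95, 85, 84]
Step 1: min=19 at 1
  Swap: [19, 54, 95, 85, 84]
Step 2: min=54 at 1
  Swap: [19, 54, 95, 85, 84]

After 2 steps: [19, 54, 95, 85, 84]


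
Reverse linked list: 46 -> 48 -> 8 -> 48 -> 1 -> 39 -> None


Step 1: curr=46, set curr.next=prev(None) | reversed so far: 46
Step 2: curr=48, set curr.next=prev(46) | reversed so far: 48 -> 46
Step 3: curr=8, set curr.next=prev(48) | reversed so far: 8 -> 48 -> 46
Step 4: curr=48, set curr.next=prev(8) | reversed so far: 48 -> 8 -> 48 -> 46
Step 5: curr=1, set curr.next=prev(48) | reversed so far: 1 -> 48 -> 8 -> 48 -> 46
Step 6: curr=39, set curr.next=prev(1) | reversed so far: 39 -> 1 -> 48 -> 8 -> 48 -> 46

39 -> 1 -> 48 -> 8 -> 48 -> 46 -> None


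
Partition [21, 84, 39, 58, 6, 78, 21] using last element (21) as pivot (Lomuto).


Pivot: 21
  21 <= 21: advance i (no swap)
  6 <= 21: swap -> [21, 6, 39, 58, 84, 78, 21]
Place pivot at 2: [21, 6, 21, 58, 84, 78, 39]

Partitioned: [21, 6, 21, 58, 84, 78, 39]


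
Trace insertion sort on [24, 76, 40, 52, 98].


Initial: [24, 76, 40, 52, 98]
Insert 76: [24, 76, 40, 52, 98]
Insert 40: [24, 40, 76, 52, 98]
Insert 52: [24, 40, 52, 76, 98]
Insert 98: [24, 40, 52, 76, 98]

Sorted: [24, 40, 52, 76, 98]


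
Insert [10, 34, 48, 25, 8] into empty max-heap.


Insert 10: [10]
Insert 34: [34, 10]
Insert 48: [48, 10, 34]
Insert 25: [48, 25, 34, 10]
Insert 8: [48, 25, 34, 10, 8]

Final heap: [48, 25, 34, 10, 8]


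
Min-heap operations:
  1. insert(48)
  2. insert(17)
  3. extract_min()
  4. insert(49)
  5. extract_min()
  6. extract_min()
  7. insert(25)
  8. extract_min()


insert(48) -> [48]
insert(17) -> [17, 48]
extract_min()->17, [48]
insert(49) -> [48, 49]
extract_min()->48, [49]
extract_min()->49, []
insert(25) -> [25]
extract_min()->25, []

Final heap: []


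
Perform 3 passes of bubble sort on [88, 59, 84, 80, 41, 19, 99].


Initial: [88, 59, 84, 80, 41, 19, 99]
Pass 1: [59, 84, 80, 41, 19, 88, 99] (5 swaps)
Pass 2: [59, 80, 41, 19, 84, 88, 99] (3 swaps)
Pass 3: [59, 41, 19, 80, 84, 88, 99] (2 swaps)

After 3 passes: [59, 41, 19, 80, 84, 88, 99]


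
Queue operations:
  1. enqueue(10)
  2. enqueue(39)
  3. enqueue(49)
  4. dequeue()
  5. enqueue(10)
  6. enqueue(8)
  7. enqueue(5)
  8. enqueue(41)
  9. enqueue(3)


enqueue(10) -> [10]
enqueue(39) -> [10, 39]
enqueue(49) -> [10, 39, 49]
dequeue()->10, [39, 49]
enqueue(10) -> [39, 49, 10]
enqueue(8) -> [39, 49, 10, 8]
enqueue(5) -> [39, 49, 10, 8, 5]
enqueue(41) -> [39, 49, 10, 8, 5, 41]
enqueue(3) -> [39, 49, 10, 8, 5, 41, 3]

Final queue: [39, 49, 10, 8, 5, 41, 3]


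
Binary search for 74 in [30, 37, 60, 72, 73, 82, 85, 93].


Step 1: lo=0, hi=7, mid=3, val=72
Step 2: lo=4, hi=7, mid=5, val=82
Step 3: lo=4, hi=4, mid=4, val=73

Not found


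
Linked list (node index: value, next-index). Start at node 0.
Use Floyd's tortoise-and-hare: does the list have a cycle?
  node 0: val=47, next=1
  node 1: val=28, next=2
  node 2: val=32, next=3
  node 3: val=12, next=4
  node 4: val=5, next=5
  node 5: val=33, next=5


Floyd's tortoise (slow, +1) and hare (fast, +2):
  init: slow=0, fast=0
  step 1: slow=1, fast=2
  step 2: slow=2, fast=4
  step 3: slow=3, fast=5
  step 4: slow=4, fast=5
  step 5: slow=5, fast=5
  slow == fast at node 5: cycle detected

Cycle: yes


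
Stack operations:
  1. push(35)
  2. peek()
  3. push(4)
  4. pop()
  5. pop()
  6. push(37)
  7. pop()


push(35) -> [35]
peek()->35
push(4) -> [35, 4]
pop()->4, [35]
pop()->35, []
push(37) -> [37]
pop()->37, []

Final stack: []


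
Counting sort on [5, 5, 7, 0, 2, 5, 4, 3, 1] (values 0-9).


Input: [5, 5, 7, 0, 2, 5, 4, 3, 1]
Counts: [1, 1, 1, 1, 1, 3, 0, 1, 0, 0]

Sorted: [0, 1, 2, 3, 4, 5, 5, 5, 7]


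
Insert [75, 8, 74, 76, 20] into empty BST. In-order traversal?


Insert 75: root
Insert 8: L from 75
Insert 74: L from 75 -> R from 8
Insert 76: R from 75
Insert 20: L from 75 -> R from 8 -> L from 74

In-order: [8, 20, 74, 75, 76]


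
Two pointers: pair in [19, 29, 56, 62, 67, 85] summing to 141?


lo=0(19)+hi=5(85)=104
lo=1(29)+hi=5(85)=114
lo=2(56)+hi=5(85)=141

Yes: 56+85=141


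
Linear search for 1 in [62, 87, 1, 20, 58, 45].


i=0: 62!=1
i=1: 87!=1
i=2: 1==1 found!

Found at 2, 3 comps


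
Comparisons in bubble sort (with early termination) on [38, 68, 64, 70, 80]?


Algorithm: bubble sort (with early termination)
Input: [38, 68, 64, 70, 80]
Sorted: [38, 64, 68, 70, 80]

7


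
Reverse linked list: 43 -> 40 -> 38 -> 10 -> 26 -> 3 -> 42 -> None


Step 1: curr=43, set curr.next=prev(None) | reversed so far: 43
Step 2: curr=40, set curr.next=prev(43) | reversed so far: 40 -> 43
Step 3: curr=38, set curr.next=prev(40) | reversed so far: 38 -> 40 -> 43
Step 4: curr=10, set curr.next=prev(38) | reversed so far: 10 -> 38 -> 40 -> 43
Step 5: curr=26, set curr.next=prev(10) | reversed so far: 26 -> 10 -> 38 -> 40 -> 43
Step 6: curr=3, set curr.next=prev(26) | reversed so far: 3 -> 26 -> 10 -> 38 -> 40 -> 43
Step 7: curr=42, set curr.next=prev(3) | reversed so far: 42 -> 3 -> 26 -> 10 -> 38 -> 40 -> 43

42 -> 3 -> 26 -> 10 -> 38 -> 40 -> 43 -> None


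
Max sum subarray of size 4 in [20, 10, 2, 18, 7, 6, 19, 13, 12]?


[0:4]: 50
[1:5]: 37
[2:6]: 33
[3:7]: 50
[4:8]: 45
[5:9]: 50

Max: 50 at [0:4]


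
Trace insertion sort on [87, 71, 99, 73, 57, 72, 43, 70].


Initial: [87, 71, 99, 73, 57, 72, 43, 70]
Insert 71: [71, 87, 99, 73, 57, 72, 43, 70]
Insert 99: [71, 87, 99, 73, 57, 72, 43, 70]
Insert 73: [71, 73, 87, 99, 57, 72, 43, 70]
Insert 57: [57, 71, 73, 87, 99, 72, 43, 70]
Insert 72: [57, 71, 72, 73, 87, 99, 43, 70]
Insert 43: [43, 57, 71, 72, 73, 87, 99, 70]
Insert 70: [43, 57, 70, 71, 72, 73, 87, 99]

Sorted: [43, 57, 70, 71, 72, 73, 87, 99]


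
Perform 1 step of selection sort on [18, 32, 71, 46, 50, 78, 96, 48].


Initial: [18, 32, 71, 46, 50, 78, 96, 48]
Step 1: min=18 at 0
  Swap: [18, 32, 71, 46, 50, 78, 96, 48]

After 1 step: [18, 32, 71, 46, 50, 78, 96, 48]


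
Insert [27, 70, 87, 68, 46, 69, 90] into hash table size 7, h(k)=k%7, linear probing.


Insert 27: h=6 -> slot 6
Insert 70: h=0 -> slot 0
Insert 87: h=3 -> slot 3
Insert 68: h=5 -> slot 5
Insert 46: h=4 -> slot 4
Insert 69: h=6, 2 probes -> slot 1
Insert 90: h=6, 3 probes -> slot 2

Table: [70, 69, 90, 87, 46, 68, 27]


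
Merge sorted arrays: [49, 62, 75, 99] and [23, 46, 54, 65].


Take 23 from B
Take 46 from B
Take 49 from A
Take 54 from B
Take 62 from A
Take 65 from B

Merged: [23, 46, 49, 54, 62, 65, 75, 99]


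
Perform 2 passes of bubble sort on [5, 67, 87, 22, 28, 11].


Initial: [5, 67, 87, 22, 28, 11]
Pass 1: [5, 67, 22, 28, 11, 87] (3 swaps)
Pass 2: [5, 22, 28, 11, 67, 87] (3 swaps)

After 2 passes: [5, 22, 28, 11, 67, 87]


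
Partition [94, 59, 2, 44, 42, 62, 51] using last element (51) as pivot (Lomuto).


Pivot: 51
  2 <= 51: swap -> [2, 59, 94, 44, 42, 62, 51]
  44 <= 51: swap -> [2, 44, 94, 59, 42, 62, 51]
  42 <= 51: swap -> [2, 44, 42, 59, 94, 62, 51]
Place pivot at 3: [2, 44, 42, 51, 94, 62, 59]

Partitioned: [2, 44, 42, 51, 94, 62, 59]


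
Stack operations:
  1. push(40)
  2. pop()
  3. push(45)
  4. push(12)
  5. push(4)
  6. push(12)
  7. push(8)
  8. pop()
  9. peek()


push(40) -> [40]
pop()->40, []
push(45) -> [45]
push(12) -> [45, 12]
push(4) -> [45, 12, 4]
push(12) -> [45, 12, 4, 12]
push(8) -> [45, 12, 4, 12, 8]
pop()->8, [45, 12, 4, 12]
peek()->12

Final stack: [45, 12, 4, 12]


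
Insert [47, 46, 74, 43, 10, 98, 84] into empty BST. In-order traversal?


Insert 47: root
Insert 46: L from 47
Insert 74: R from 47
Insert 43: L from 47 -> L from 46
Insert 10: L from 47 -> L from 46 -> L from 43
Insert 98: R from 47 -> R from 74
Insert 84: R from 47 -> R from 74 -> L from 98

In-order: [10, 43, 46, 47, 74, 84, 98]


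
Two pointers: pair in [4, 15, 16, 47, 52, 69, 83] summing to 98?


lo=0(4)+hi=6(83)=87
lo=1(15)+hi=6(83)=98

Yes: 15+83=98


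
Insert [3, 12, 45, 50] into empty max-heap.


Insert 3: [3]
Insert 12: [12, 3]
Insert 45: [45, 3, 12]
Insert 50: [50, 45, 12, 3]

Final heap: [50, 45, 12, 3]


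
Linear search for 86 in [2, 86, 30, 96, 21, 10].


i=0: 2!=86
i=1: 86==86 found!

Found at 1, 2 comps


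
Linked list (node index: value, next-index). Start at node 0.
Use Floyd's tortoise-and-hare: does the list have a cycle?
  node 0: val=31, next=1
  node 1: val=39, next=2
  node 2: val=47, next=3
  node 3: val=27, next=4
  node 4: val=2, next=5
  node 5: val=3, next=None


Floyd's tortoise (slow, +1) and hare (fast, +2):
  init: slow=0, fast=0
  step 1: slow=1, fast=2
  step 2: slow=2, fast=4
  step 3: fast 4->5->None, no cycle

Cycle: no


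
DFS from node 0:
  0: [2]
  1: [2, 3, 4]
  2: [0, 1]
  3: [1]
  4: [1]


Visit 0, push [2]
Visit 2, push [1]
Visit 1, push [4, 3]
Visit 3, push []
Visit 4, push []

DFS order: [0, 2, 1, 3, 4]


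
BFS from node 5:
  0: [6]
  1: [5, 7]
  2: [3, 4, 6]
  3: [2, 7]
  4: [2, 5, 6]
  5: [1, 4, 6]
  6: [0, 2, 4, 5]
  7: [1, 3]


Visit 5, enqueue [1, 4, 6]
Visit 1, enqueue [7]
Visit 4, enqueue [2]
Visit 6, enqueue [0]
Visit 7, enqueue [3]
Visit 2, enqueue []
Visit 0, enqueue []
Visit 3, enqueue []

BFS order: [5, 1, 4, 6, 7, 2, 0, 3]


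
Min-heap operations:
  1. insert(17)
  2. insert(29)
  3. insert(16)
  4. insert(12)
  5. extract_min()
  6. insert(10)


insert(17) -> [17]
insert(29) -> [17, 29]
insert(16) -> [16, 29, 17]
insert(12) -> [12, 16, 17, 29]
extract_min()->12, [16, 29, 17]
insert(10) -> [10, 16, 17, 29]

Final heap: [10, 16, 17, 29]


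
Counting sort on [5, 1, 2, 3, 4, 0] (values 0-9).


Input: [5, 1, 2, 3, 4, 0]
Counts: [1, 1, 1, 1, 1, 1, 0, 0, 0, 0]

Sorted: [0, 1, 2, 3, 4, 5]


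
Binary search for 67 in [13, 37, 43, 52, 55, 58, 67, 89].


Step 1: lo=0, hi=7, mid=3, val=52
Step 2: lo=4, hi=7, mid=5, val=58
Step 3: lo=6, hi=7, mid=6, val=67

Found at index 6


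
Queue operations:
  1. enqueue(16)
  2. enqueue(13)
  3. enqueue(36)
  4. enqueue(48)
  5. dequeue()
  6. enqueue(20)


enqueue(16) -> [16]
enqueue(13) -> [16, 13]
enqueue(36) -> [16, 13, 36]
enqueue(48) -> [16, 13, 36, 48]
dequeue()->16, [13, 36, 48]
enqueue(20) -> [13, 36, 48, 20]

Final queue: [13, 36, 48, 20]


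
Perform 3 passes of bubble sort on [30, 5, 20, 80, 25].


Initial: [30, 5, 20, 80, 25]
Pass 1: [5, 20, 30, 25, 80] (3 swaps)
Pass 2: [5, 20, 25, 30, 80] (1 swaps)
Pass 3: [5, 20, 25, 30, 80] (0 swaps)

After 3 passes: [5, 20, 25, 30, 80]


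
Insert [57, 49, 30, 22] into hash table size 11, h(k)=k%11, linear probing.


Insert 57: h=2 -> slot 2
Insert 49: h=5 -> slot 5
Insert 30: h=8 -> slot 8
Insert 22: h=0 -> slot 0

Table: [22, None, 57, None, None, 49, None, None, 30, None, None]


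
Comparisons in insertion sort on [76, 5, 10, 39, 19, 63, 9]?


Algorithm: insertion sort
Input: [76, 5, 10, 39, 19, 63, 9]
Sorted: [5, 9, 10, 19, 39, 63, 76]

16


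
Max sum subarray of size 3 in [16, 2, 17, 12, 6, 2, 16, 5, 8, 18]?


[0:3]: 35
[1:4]: 31
[2:5]: 35
[3:6]: 20
[4:7]: 24
[5:8]: 23
[6:9]: 29
[7:10]: 31

Max: 35 at [0:3]


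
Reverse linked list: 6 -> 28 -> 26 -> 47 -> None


Step 1: curr=6, set curr.next=prev(None) | reversed so far: 6
Step 2: curr=28, set curr.next=prev(6) | reversed so far: 28 -> 6
Step 3: curr=26, set curr.next=prev(28) | reversed so far: 26 -> 28 -> 6
Step 4: curr=47, set curr.next=prev(26) | reversed so far: 47 -> 26 -> 28 -> 6

47 -> 26 -> 28 -> 6 -> None


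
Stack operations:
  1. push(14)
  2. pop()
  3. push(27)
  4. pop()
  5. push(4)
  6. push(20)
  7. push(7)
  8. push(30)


push(14) -> [14]
pop()->14, []
push(27) -> [27]
pop()->27, []
push(4) -> [4]
push(20) -> [4, 20]
push(7) -> [4, 20, 7]
push(30) -> [4, 20, 7, 30]

Final stack: [4, 20, 7, 30]


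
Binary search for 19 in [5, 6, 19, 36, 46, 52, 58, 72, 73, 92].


Step 1: lo=0, hi=9, mid=4, val=46
Step 2: lo=0, hi=3, mid=1, val=6
Step 3: lo=2, hi=3, mid=2, val=19

Found at index 2


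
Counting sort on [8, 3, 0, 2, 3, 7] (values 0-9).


Input: [8, 3, 0, 2, 3, 7]
Counts: [1, 0, 1, 2, 0, 0, 0, 1, 1, 0]

Sorted: [0, 2, 3, 3, 7, 8]


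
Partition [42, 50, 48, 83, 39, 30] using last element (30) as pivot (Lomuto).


Pivot: 30
Place pivot at 0: [30, 50, 48, 83, 39, 42]

Partitioned: [30, 50, 48, 83, 39, 42]
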